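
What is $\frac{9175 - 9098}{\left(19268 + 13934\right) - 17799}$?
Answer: $\frac{77}{15403} \approx 0.004999$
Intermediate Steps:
$\frac{9175 - 9098}{\left(19268 + 13934\right) - 17799} = \frac{77}{33202 - 17799} = \frac{77}{15403}$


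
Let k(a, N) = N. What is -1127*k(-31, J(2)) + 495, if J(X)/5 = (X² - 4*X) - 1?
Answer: 28670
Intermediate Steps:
J(X) = -5 - 20*X + 5*X² (J(X) = 5*((X² - 4*X) - 1) = 5*(-1 + X² - 4*X) = -5 - 20*X + 5*X²)
-1127*k(-31, J(2)) + 495 = -1127*(-5 - 20*2 + 5*2²) + 495 = -1127*(-5 - 40 + 5*4) + 495 = -1127*(-5 - 40 + 20) + 495 = -1127*(-25) + 495 = 28175 + 495 = 28670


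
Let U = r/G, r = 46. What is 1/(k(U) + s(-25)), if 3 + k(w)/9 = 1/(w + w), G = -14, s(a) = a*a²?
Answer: -46/720055 ≈ -6.3884e-5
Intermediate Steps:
s(a) = a³
U = -23/7 (U = 46/(-14) = 46*(-1/14) = -23/7 ≈ -3.2857)
k(w) = -27 + 9/(2*w) (k(w) = -27 + 9/(w + w) = -27 + 9/((2*w)) = -27 + 9*(1/(2*w)) = -27 + 9/(2*w))
1/(k(U) + s(-25)) = 1/((-27 + 9/(2*(-23/7))) + (-25)³) = 1/((-27 + (9/2)*(-7/23)) - 15625) = 1/((-27 - 63/46) - 15625) = 1/(-1305/46 - 15625) = 1/(-720055/46) = -46/720055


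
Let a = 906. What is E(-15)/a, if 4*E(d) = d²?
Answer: 75/1208 ≈ 0.062086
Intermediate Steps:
E(d) = d²/4
E(-15)/a = ((¼)*(-15)²)/906 = ((¼)*225)*(1/906) = (225/4)*(1/906) = 75/1208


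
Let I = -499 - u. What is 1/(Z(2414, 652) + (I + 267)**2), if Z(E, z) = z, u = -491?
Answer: 1/67733 ≈ 1.4764e-5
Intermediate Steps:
I = -8 (I = -499 - 1*(-491) = -499 + 491 = -8)
1/(Z(2414, 652) + (I + 267)**2) = 1/(652 + (-8 + 267)**2) = 1/(652 + 259**2) = 1/(652 + 67081) = 1/67733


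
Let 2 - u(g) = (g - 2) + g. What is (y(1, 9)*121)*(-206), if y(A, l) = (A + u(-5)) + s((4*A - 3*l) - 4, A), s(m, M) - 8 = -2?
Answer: -523446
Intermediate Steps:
s(m, M) = 6 (s(m, M) = 8 - 2 = 6)
u(g) = 4 - 2*g (u(g) = 2 - ((g - 2) + g) = 2 - ((-2 + g) + g) = 2 - (-2 + 2*g) = 2 + (2 - 2*g) = 4 - 2*g)
y(A, l) = 20 + A (y(A, l) = (A + (4 - 2*(-5))) + 6 = (A + (4 + 10)) + 6 = (A + 14) + 6 = (14 + A) + 6 = 20 + A)
(y(1, 9)*121)*(-206) = ((20 + 1)*121)*(-206) = (21*121)*(-206) = 2541*(-206) = -523446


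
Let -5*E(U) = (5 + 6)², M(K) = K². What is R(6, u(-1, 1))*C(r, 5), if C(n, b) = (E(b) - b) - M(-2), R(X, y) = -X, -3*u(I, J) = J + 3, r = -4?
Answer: 996/5 ≈ 199.20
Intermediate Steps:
u(I, J) = -1 - J/3 (u(I, J) = -(J + 3)/3 = -(3 + J)/3 = -1 - J/3)
E(U) = -121/5 (E(U) = -(5 + 6)²/5 = -⅕*11² = -⅕*121 = -121/5)
C(n, b) = -141/5 - b (C(n, b) = (-121/5 - b) - 1*(-2)² = (-121/5 - b) - 1*4 = (-121/5 - b) - 4 = -141/5 - b)
R(6, u(-1, 1))*C(r, 5) = (-1*6)*(-141/5 - 1*5) = -6*(-141/5 - 5) = -6*(-166/5) = 996/5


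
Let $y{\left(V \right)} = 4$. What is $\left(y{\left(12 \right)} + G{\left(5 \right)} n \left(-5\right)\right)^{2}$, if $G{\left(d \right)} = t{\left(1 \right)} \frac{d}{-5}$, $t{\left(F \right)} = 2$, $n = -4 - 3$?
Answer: $4356$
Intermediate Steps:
$n = -7$
$G{\left(d \right)} = - \frac{2 d}{5}$ ($G{\left(d \right)} = 2 \frac{d}{-5} = 2 d \left(- \frac{1}{5}\right) = 2 \left(- \frac{d}{5}\right) = - \frac{2 d}{5}$)
$\left(y{\left(12 \right)} + G{\left(5 \right)} n \left(-5\right)\right)^{2} = \left(4 + \left(- \frac{2}{5}\right) 5 \left(-7\right) \left(-5\right)\right)^{2} = \left(4 + \left(-2\right) \left(-7\right) \left(-5\right)\right)^{2} = \left(4 + 14 \left(-5\right)\right)^{2} = \left(4 - 70\right)^{2} = \left(-66\right)^{2} = 4356$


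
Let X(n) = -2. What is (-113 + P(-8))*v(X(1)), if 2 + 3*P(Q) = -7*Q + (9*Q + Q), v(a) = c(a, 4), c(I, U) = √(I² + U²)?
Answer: -730*√5/3 ≈ -544.11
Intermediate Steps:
v(a) = √(16 + a²) (v(a) = √(a² + 4²) = √(a² + 16) = √(16 + a²))
P(Q) = -⅔ + Q (P(Q) = -⅔ + (-7*Q + (9*Q + Q))/3 = -⅔ + (-7*Q + 10*Q)/3 = -⅔ + (3*Q)/3 = -⅔ + Q)
(-113 + P(-8))*v(X(1)) = (-113 + (-⅔ - 8))*√(16 + (-2)²) = (-113 - 26/3)*√(16 + 4) = -730*√5/3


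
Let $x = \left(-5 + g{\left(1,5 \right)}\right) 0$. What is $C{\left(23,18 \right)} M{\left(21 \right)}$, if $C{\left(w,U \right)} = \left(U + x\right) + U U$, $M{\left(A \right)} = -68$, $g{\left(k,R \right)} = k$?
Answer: $-23256$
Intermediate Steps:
$x = 0$ ($x = \left(-5 + 1\right) 0 = \left(-4\right) 0 = 0$)
$C{\left(w,U \right)} = U + U^{2}$ ($C{\left(w,U \right)} = \left(U + 0\right) + U U = U + U^{2}$)
$C{\left(23,18 \right)} M{\left(21 \right)} = 18 \left(1 + 18\right) \left(-68\right) = 18 \cdot 19 \left(-68\right) = 342 \left(-68\right) = -23256$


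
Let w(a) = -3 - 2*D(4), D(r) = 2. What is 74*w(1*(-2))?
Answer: -518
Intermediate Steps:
w(a) = -7 (w(a) = -3 - 2*2 = -3 - 1*4 = -3 - 4 = -7)
74*w(1*(-2)) = 74*(-7) = -518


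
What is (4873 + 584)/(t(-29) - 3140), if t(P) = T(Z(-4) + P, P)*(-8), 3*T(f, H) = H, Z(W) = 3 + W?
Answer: -16371/9188 ≈ -1.7818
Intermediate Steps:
T(f, H) = H/3
t(P) = -8*P/3 (t(P) = (P/3)*(-8) = -8*P/3)
(4873 + 584)/(t(-29) - 3140) = (4873 + 584)/(-8/3*(-29) - 3140) = 5457/(232/3 - 3140) = 5457/(-9188/3) = 5457*(-3/9188) = -16371/9188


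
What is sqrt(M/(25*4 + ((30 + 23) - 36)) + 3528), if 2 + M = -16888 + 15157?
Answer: sqrt(5343559)/39 ≈ 59.272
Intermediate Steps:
M = -1733 (M = -2 + (-16888 + 15157) = -2 - 1731 = -1733)
sqrt(M/(25*4 + ((30 + 23) - 36)) + 3528) = sqrt(-1733/(25*4 + ((30 + 23) - 36)) + 3528) = sqrt(-1733/(100 + (53 - 36)) + 3528) = sqrt(-1733/(100 + 17) + 3528) = sqrt(-1733/117 + 3528) = sqrt(411043/117) = sqrt(5343559)/39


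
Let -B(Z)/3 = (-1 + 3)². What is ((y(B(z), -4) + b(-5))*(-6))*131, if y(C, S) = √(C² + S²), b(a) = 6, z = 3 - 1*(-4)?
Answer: -4716 - 3144*√10 ≈ -14658.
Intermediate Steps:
z = 7 (z = 3 + 4 = 7)
B(Z) = -12 (B(Z) = -3*(-1 + 3)² = -3*2² = -3*4 = -12)
((y(B(z), -4) + b(-5))*(-6))*131 = ((√((-12)² + (-4)²) + 6)*(-6))*131 = ((√(144 + 16) + 6)*(-6))*131 = ((√160 + 6)*(-6))*131 = ((4*√10 + 6)*(-6))*131 = ((6 + 4*√10)*(-6))*131 = (-36 - 24*√10)*131 = -4716 - 3144*√10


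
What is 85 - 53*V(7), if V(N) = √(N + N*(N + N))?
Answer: 85 - 53*√105 ≈ -458.09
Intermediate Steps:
V(N) = √(N + 2*N²) (V(N) = √(N + N*(2*N)) = √(N + 2*N²))
85 - 53*V(7) = 85 - 53*√7*√(1 + 2*7) = 85 - 53*√7*√(1 + 14) = 85 - 53*√105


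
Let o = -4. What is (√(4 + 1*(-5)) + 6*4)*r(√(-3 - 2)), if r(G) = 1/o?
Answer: -6 - I/4 ≈ -6.0 - 0.25*I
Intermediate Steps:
r(G) = -¼ (r(G) = 1/(-4) = -¼)
(√(4 + 1*(-5)) + 6*4)*r(√(-3 - 2)) = (√(4 + 1*(-5)) + 6*4)*(-¼) = (√(4 - 5) + 24)*(-¼) = (√(-1) + 24)*(-¼) = (I + 24)*(-¼) = (24 + I)*(-¼) = -6 - I/4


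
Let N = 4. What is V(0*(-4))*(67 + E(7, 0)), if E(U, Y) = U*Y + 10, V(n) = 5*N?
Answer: 1540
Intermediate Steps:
V(n) = 20 (V(n) = 5*4 = 20)
E(U, Y) = 10 + U*Y
V(0*(-4))*(67 + E(7, 0)) = 20*(67 + (10 + 7*0)) = 20*(67 + (10 + 0)) = 20*(67 + 10) = 20*77 = 1540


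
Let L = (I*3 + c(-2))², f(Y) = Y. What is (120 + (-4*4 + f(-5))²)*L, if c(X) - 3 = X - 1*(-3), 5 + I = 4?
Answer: 561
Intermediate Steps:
I = -1 (I = -5 + 4 = -1)
c(X) = 6 + X (c(X) = 3 + (X - 1*(-3)) = 3 + (X + 3) = 3 + (3 + X) = 6 + X)
L = 1 (L = (-1*3 + (6 - 2))² = (-3 + 4)² = 1² = 1)
(120 + (-4*4 + f(-5))²)*L = (120 + (-4*4 - 5)²)*1 = (120 + (-16 - 5)²)*1 = (120 + (-21)²)*1 = (120 + 441)*1 = 561*1 = 561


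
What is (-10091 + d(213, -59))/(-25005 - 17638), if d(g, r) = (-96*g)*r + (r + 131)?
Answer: -1196413/42643 ≈ -28.056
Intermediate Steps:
d(g, r) = 131 + r - 96*g*r (d(g, r) = -96*g*r + (131 + r) = 131 + r - 96*g*r)
(-10091 + d(213, -59))/(-25005 - 17638) = (-10091 + (131 - 59 - 96*213*(-59)))/(-25005 - 17638) = (-10091 + (131 - 59 + 1206432))/(-42643) = (-10091 + 1206504)*(-1/42643) = 1196413*(-1/42643) = -1196413/42643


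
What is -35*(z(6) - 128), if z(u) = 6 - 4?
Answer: 4410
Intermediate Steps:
z(u) = 2
-35*(z(6) - 128) = -35*(2 - 128) = -35*(-126) = 4410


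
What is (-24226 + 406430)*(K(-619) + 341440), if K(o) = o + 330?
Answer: 130389276804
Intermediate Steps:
K(o) = 330 + o
(-24226 + 406430)*(K(-619) + 341440) = (-24226 + 406430)*((330 - 619) + 341440) = 382204*(-289 + 341440) = 382204*341151 = 130389276804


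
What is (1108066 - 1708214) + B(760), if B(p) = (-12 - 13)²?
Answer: -599523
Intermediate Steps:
B(p) = 625 (B(p) = (-25)² = 625)
(1108066 - 1708214) + B(760) = (1108066 - 1708214) + 625 = -600148 + 625 = -599523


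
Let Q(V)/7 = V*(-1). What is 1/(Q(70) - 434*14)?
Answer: -1/6566 ≈ -0.00015230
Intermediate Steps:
Q(V) = -7*V (Q(V) = 7*(V*(-1)) = 7*(-V) = -7*V)
1/(Q(70) - 434*14) = 1/(-7*70 - 434*14) = 1/(-490 - 6076) = 1/(-6566) = -1/6566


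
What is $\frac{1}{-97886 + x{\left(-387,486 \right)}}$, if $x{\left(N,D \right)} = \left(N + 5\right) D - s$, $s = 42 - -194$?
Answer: $- \frac{1}{283774} \approx -3.5239 \cdot 10^{-6}$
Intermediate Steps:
$s = 236$ ($s = 42 + 194 = 236$)
$x{\left(N,D \right)} = -236 + D \left(5 + N\right)$ ($x{\left(N,D \right)} = \left(N + 5\right) D - 236 = \left(5 + N\right) D - 236 = D \left(5 + N\right) - 236 = -236 + D \left(5 + N\right)$)
$\frac{1}{-97886 + x{\left(-387,486 \right)}} = \frac{1}{-97886 + \left(-236 + 5 \cdot 486 + 486 \left(-387\right)\right)} = \frac{1}{-97886 - 185888} = \frac{1}{-283774} = - \frac{1}{283774}$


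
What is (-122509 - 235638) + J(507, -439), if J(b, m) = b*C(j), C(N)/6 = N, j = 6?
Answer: -339895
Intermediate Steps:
C(N) = 6*N
J(b, m) = 36*b (J(b, m) = b*(6*6) = b*36 = 36*b)
(-122509 - 235638) + J(507, -439) = (-122509 - 235638) + 36*507 = -358147 + 18252 = -339895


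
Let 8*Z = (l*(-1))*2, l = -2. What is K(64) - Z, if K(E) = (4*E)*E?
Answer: 32767/2 ≈ 16384.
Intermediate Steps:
K(E) = 4*E**2
Z = 1/2 (Z = (-2*(-1)*2)/8 = (2*2)/8 = (1/8)*4 = 1/2 ≈ 0.50000)
K(64) - Z = 4*64**2 - 1/2 = 4*4096 - 1*1/2 = 16384 - 1/2 = 32767/2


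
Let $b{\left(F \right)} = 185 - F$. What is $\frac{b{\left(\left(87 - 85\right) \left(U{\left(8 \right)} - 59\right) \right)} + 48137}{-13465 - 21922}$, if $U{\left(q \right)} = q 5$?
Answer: $- \frac{48360}{35387} \approx -1.3666$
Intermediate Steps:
$U{\left(q \right)} = 5 q$
$\frac{b{\left(\left(87 - 85\right) \left(U{\left(8 \right)} - 59\right) \right)} + 48137}{-13465 - 21922} = \frac{\left(185 - \left(87 - 85\right) \left(5 \cdot 8 - 59\right)\right) + 48137}{-13465 - 21922} = \frac{\left(185 - 2 \left(40 - 59\right)\right) + 48137}{-35387} = \left(\left(185 - 2 \left(-19\right)\right) + 48137\right) \left(- \frac{1}{35387}\right) = \left(\left(185 - -38\right) + 48137\right) \left(- \frac{1}{35387}\right) = \left(\left(185 + 38\right) + 48137\right) \left(- \frac{1}{35387}\right) = \left(223 + 48137\right) \left(- \frac{1}{35387}\right) = 48360 \left(- \frac{1}{35387}\right) = - \frac{48360}{35387}$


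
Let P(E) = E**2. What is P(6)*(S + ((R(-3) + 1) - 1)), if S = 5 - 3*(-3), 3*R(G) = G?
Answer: 468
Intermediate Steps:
R(G) = G/3
S = 14 (S = 5 + 9 = 14)
P(6)*(S + ((R(-3) + 1) - 1)) = 6**2*(14 + (((1/3)*(-3) + 1) - 1)) = 36*(14 + ((-1 + 1) - 1)) = 36*(14 + (0 - 1)) = 36*(14 - 1) = 36*13 = 468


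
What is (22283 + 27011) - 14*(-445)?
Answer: 55524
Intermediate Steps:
(22283 + 27011) - 14*(-445) = 49294 + 6230 = 55524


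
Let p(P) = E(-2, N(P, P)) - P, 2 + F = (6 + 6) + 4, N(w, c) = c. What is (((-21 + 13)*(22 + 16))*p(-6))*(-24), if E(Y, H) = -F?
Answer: -58368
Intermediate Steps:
F = 14 (F = -2 + ((6 + 6) + 4) = -2 + (12 + 4) = -2 + 16 = 14)
E(Y, H) = -14 (E(Y, H) = -1*14 = -14)
p(P) = -14 - P
(((-21 + 13)*(22 + 16))*p(-6))*(-24) = (((-21 + 13)*(22 + 16))*(-14 - 1*(-6)))*(-24) = ((-8*38)*(-14 + 6))*(-24) = -304*(-8)*(-24) = 2432*(-24) = -58368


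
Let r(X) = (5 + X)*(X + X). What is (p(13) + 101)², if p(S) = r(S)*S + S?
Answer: 38415204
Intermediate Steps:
r(X) = 2*X*(5 + X) (r(X) = (5 + X)*(2*X) = 2*X*(5 + X))
p(S) = S + 2*S²*(5 + S) (p(S) = (2*S*(5 + S))*S + S = 2*S²*(5 + S) + S = S + 2*S²*(5 + S))
(p(13) + 101)² = (13*(1 + 2*13*(5 + 13)) + 101)² = (13*(1 + 2*13*18) + 101)² = (13*(1 + 468) + 101)² = (13*469 + 101)² = (6097 + 101)² = 6198² = 38415204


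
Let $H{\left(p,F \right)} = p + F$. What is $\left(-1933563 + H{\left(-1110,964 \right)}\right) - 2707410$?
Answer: $-4641119$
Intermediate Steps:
$H{\left(p,F \right)} = F + p$
$\left(-1933563 + H{\left(-1110,964 \right)}\right) - 2707410 = \left(-1933563 + \left(964 - 1110\right)\right) - 2707410 = \left(-1933563 - 146\right) - 2707410 = -1933709 - 2707410 = -4641119$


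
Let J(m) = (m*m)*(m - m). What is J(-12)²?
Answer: 0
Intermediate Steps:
J(m) = 0 (J(m) = m²*0 = 0)
J(-12)² = 0² = 0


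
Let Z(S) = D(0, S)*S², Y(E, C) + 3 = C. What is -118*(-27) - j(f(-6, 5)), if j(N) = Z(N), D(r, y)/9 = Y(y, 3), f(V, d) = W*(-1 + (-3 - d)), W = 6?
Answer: 3186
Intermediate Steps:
Y(E, C) = -3 + C
f(V, d) = -24 - 6*d (f(V, d) = 6*(-1 + (-3 - d)) = 6*(-4 - d) = -24 - 6*d)
D(r, y) = 0 (D(r, y) = 9*(-3 + 3) = 9*0 = 0)
Z(S) = 0 (Z(S) = 0*S² = 0)
j(N) = 0
-118*(-27) - j(f(-6, 5)) = -118*(-27) - 1*0 = 3186 + 0 = 3186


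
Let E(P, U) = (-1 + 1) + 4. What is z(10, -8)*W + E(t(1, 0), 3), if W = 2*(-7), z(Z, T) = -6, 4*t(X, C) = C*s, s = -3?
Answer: 88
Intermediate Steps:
t(X, C) = -3*C/4 (t(X, C) = (C*(-3))/4 = (-3*C)/4 = -3*C/4)
W = -14
E(P, U) = 4 (E(P, U) = 0 + 4 = 4)
z(10, -8)*W + E(t(1, 0), 3) = -6*(-14) + 4 = 84 + 4 = 88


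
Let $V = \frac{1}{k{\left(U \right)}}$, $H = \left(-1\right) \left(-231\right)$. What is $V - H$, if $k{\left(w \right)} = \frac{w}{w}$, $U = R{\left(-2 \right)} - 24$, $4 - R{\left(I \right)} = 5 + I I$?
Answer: $-230$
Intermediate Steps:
$R{\left(I \right)} = -1 - I^{2}$ ($R{\left(I \right)} = 4 - \left(5 + I I\right) = 4 - \left(5 + I^{2}\right) = -1 - I^{2}$)
$H = 231$
$U = -29$ ($U = \left(-1 - \left(-2\right)^{2}\right) - 24 = \left(-1 - 4\right) - 24 = -5 - 24 = -29$)
$k{\left(w \right)} = 1$
$V = 1$ ($V = 1^{-1} = 1$)
$V - H = 1 - 231 = -230$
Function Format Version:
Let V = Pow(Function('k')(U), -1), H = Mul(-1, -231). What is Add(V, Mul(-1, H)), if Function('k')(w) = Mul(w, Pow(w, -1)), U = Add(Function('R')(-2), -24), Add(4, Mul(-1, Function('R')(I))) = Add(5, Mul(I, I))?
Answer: -230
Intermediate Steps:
Function('R')(I) = Add(-1, Mul(-1, Pow(I, 2))) (Function('R')(I) = Add(4, Mul(-1, Add(5, Mul(I, I)))) = Add(4, Mul(-1, Add(5, Pow(I, 2)))) = Add(4, Add(-5, Mul(-1, Pow(I, 2)))) = Add(-1, Mul(-1, Pow(I, 2))))
H = 231
U = -29 (U = Add(Add(-1, Mul(-1, Pow(-2, 2))), -24) = Add(Add(-1, Mul(-1, 4)), -24) = Add(Add(-1, -4), -24) = Add(-5, -24) = -29)
Function('k')(w) = 1
V = 1 (V = Pow(1, -1) = 1)
Add(V, Mul(-1, H)) = Add(1, Mul(-1, 231)) = Add(1, -231) = -230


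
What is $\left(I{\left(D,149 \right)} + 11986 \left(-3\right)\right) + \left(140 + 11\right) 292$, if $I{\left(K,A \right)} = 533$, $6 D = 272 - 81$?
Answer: $8667$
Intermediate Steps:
$D = \frac{191}{6}$ ($D = \frac{272 - 81}{6} = \frac{1}{6} \cdot 191 = \frac{191}{6} \approx 31.833$)
$\left(I{\left(D,149 \right)} + 11986 \left(-3\right)\right) + \left(140 + 11\right) 292 = \left(533 + 11986 \left(-3\right)\right) + \left(140 + 11\right) 292 = \left(533 - 35958\right) + 151 \cdot 292 = -35425 + 44092 = 8667$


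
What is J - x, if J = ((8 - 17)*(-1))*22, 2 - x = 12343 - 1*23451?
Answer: -10912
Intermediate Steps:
x = 11110 (x = 2 - (12343 - 1*23451) = 2 - (12343 - 23451) = 2 - 1*(-11108) = 2 + 11108 = 11110)
J = 198 (J = -9*(-1)*22 = 9*22 = 198)
J - x = 198 - 1*11110 = 198 - 11110 = -10912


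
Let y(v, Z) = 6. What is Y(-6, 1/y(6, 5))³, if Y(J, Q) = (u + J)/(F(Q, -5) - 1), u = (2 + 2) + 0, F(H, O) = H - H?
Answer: 8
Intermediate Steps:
F(H, O) = 0
u = 4 (u = 4 + 0 = 4)
Y(J, Q) = -4 - J (Y(J, Q) = (4 + J)/(0 - 1) = (4 + J)/(-1) = (4 + J)*(-1) = -4 - J)
Y(-6, 1/y(6, 5))³ = (-4 - 1*(-6))³ = (-4 + 6)³ = 2³ = 8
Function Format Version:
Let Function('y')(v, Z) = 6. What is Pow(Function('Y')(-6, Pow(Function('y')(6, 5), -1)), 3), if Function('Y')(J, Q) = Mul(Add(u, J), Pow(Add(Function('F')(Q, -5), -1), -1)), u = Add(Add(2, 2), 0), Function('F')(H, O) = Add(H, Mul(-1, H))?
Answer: 8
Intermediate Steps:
Function('F')(H, O) = 0
u = 4 (u = Add(4, 0) = 4)
Function('Y')(J, Q) = Add(-4, Mul(-1, J)) (Function('Y')(J, Q) = Mul(Add(4, J), Pow(Add(0, -1), -1)) = Mul(Add(4, J), Pow(-1, -1)) = Mul(Add(4, J), -1) = Add(-4, Mul(-1, J)))
Pow(Function('Y')(-6, Pow(Function('y')(6, 5), -1)), 3) = Pow(Add(-4, Mul(-1, -6)), 3) = Pow(Add(-4, 6), 3) = Pow(2, 3) = 8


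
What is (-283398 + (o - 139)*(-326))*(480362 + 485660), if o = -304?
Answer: -134257737560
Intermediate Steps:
(-283398 + (o - 139)*(-326))*(480362 + 485660) = (-283398 + (-304 - 139)*(-326))*(480362 + 485660) = (-283398 - 443*(-326))*966022 = (-283398 + 144418)*966022 = -138980*966022 = -134257737560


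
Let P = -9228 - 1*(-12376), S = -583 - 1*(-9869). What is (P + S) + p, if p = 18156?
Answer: 30590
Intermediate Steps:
S = 9286 (S = -583 + 9869 = 9286)
P = 3148 (P = -9228 + 12376 = 3148)
(P + S) + p = (3148 + 9286) + 18156 = 12434 + 18156 = 30590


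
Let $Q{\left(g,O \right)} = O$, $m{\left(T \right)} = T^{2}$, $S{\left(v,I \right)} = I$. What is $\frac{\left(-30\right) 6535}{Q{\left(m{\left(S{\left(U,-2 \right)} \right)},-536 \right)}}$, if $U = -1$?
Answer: $\frac{98025}{268} \approx 365.77$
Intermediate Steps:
$\frac{\left(-30\right) 6535}{Q{\left(m{\left(S{\left(U,-2 \right)} \right)},-536 \right)}} = \frac{\left(-30\right) 6535}{-536} = \left(-196050\right) \left(- \frac{1}{536}\right) = \frac{98025}{268}$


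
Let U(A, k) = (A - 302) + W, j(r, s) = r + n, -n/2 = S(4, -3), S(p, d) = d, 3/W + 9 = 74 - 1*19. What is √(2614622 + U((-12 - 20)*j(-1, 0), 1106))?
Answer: √5531562698/46 ≈ 1616.8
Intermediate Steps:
W = 3/46 (W = 3/(-9 + (74 - 1*19)) = 3/(-9 + (74 - 19)) = 3/(-9 + 55) = 3/46 ≈ 0.065217)
n = 6 (n = -2*(-3) = 6)
j(r, s) = 6 + r (j(r, s) = r + 6 = 6 + r)
U(A, k) = -13889/46 + A (U(A, k) = (A - 302) + 3/46 = (-302 + A) + 3/46 = -13889/46 + A)
√(2614622 + U((-12 - 20)*j(-1, 0), 1106)) = √(2614622 + (-13889/46 + (-12 - 20)*(6 - 1))) = √(2614622 + (-13889/46 - 32*5)) = √(2614622 + (-13889/46 - 160)) = √(2614622 - 21249/46) = √(120251363/46) = √5531562698/46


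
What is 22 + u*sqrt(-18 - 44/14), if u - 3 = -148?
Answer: 22 - 290*I*sqrt(259)/7 ≈ 22.0 - 666.73*I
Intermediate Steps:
u = -145 (u = 3 - 148 = -145)
22 + u*sqrt(-18 - 44/14) = 22 - 145*sqrt(-18 - 44/14) = 22 - 145*sqrt(-18 - 44*1/14) = 22 - 145*sqrt(-18 - 22/7) = 22 - 290*I*sqrt(259)/7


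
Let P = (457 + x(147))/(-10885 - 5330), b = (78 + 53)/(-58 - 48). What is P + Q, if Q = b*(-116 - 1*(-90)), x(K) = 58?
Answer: 5517370/171879 ≈ 32.100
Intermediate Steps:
b = -131/106 (b = 131/(-106) = 131*(-1/106) = -131/106 ≈ -1.2358)
P = -103/3243 (P = (457 + 58)/(-10885 - 5330) = 515/(-16215) = 515*(-1/16215) = -103/3243 ≈ -0.031761)
Q = 1703/53 (Q = -131*(-116 - 1*(-90))/106 = -131*(-116 + 90)/106 = -131/106*(-26) = 1703/53 ≈ 32.132)
P + Q = -103/3243 + 1703/53 = 5517370/171879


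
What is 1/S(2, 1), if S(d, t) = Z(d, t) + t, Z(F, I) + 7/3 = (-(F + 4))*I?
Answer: -3/22 ≈ -0.13636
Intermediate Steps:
Z(F, I) = -7/3 + I*(-4 - F) (Z(F, I) = -7/3 + (-(F + 4))*I = -7/3 + (-(4 + F))*I = -7/3 + (-4 - F)*I = -7/3 + I*(-4 - F))
S(d, t) = -7/3 - 3*t - d*t (S(d, t) = (-7/3 - 4*t - d*t) + t = -7/3 - 3*t - d*t)
1/S(2, 1) = 1/(-7/3 - 3*1 - 1*2*1) = 1/(-7/3 - 3 - 2) = 1/(-22/3) = -3/22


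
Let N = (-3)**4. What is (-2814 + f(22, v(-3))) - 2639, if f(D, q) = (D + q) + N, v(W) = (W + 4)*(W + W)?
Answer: -5356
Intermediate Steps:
N = 81
v(W) = 2*W*(4 + W) (v(W) = (4 + W)*(2*W) = 2*W*(4 + W))
f(D, q) = 81 + D + q (f(D, q) = (D + q) + 81 = 81 + D + q)
(-2814 + f(22, v(-3))) - 2639 = (-2814 + (81 + 22 + 2*(-3)*(4 - 3))) - 2639 = (-2814 + (81 + 22 + 2*(-3)*1)) - 2639 = (-2814 + (81 + 22 - 6)) - 2639 = (-2814 + 97) - 2639 = -2717 - 2639 = -5356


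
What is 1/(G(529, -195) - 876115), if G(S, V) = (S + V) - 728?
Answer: -1/876509 ≈ -1.1409e-6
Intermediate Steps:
G(S, V) = -728 + S + V
1/(G(529, -195) - 876115) = 1/((-728 + 529 - 195) - 876115) = 1/(-394 - 876115) = 1/(-876509) = -1/876509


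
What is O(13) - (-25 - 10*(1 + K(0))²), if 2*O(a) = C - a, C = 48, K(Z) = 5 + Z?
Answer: 805/2 ≈ 402.50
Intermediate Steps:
O(a) = 24 - a/2 (O(a) = (48 - a)/2 = 24 - a/2)
O(13) - (-25 - 10*(1 + K(0))²) = (24 - ½*13) - (-25 - 10*(1 + (5 + 0))²) = (24 - 13/2) - (-25 - 10*(1 + 5)²) = 35/2 - (-25 - 10*6²) = 35/2 - (-25 - 10*36) = 35/2 - (-25 - 360) = 35/2 - 1*(-385) = 35/2 + 385 = 805/2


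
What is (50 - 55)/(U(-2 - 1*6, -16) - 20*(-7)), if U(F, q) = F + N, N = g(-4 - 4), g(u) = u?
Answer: -5/124 ≈ -0.040323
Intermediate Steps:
N = -8 (N = -4 - 4 = -8)
U(F, q) = -8 + F (U(F, q) = F - 8 = -8 + F)
(50 - 55)/(U(-2 - 1*6, -16) - 20*(-7)) = (50 - 55)/((-8 + (-2 - 1*6)) - 20*(-7)) = -5/((-8 + (-2 - 6)) + 140) = -5/((-8 - 8) + 140) = -5/(-16 + 140) = -5/124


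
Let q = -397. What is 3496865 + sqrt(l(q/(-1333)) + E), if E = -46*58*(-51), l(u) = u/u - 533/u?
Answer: 3496865 + 2*sqrt(5290908722)/397 ≈ 3.4972e+6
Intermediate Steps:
l(u) = 1 - 533/u
E = 136068 (E = -2668*(-51) = 136068)
3496865 + sqrt(l(q/(-1333)) + E) = 3496865 + sqrt((-533 - 397/(-1333))/((-397/(-1333))) + 136068) = 3496865 + sqrt((-533 - 397*(-1/1333))/((-397*(-1/1333))) + 136068) = 3496865 + sqrt((-533 + 397/1333)/(397/1333) + 136068) = 3496865 + sqrt((1333/397)*(-710092/1333) + 136068) = 3496865 + sqrt(-710092/397 + 136068) = 3496865 + sqrt(53308904/397) = 3496865 + 2*sqrt(5290908722)/397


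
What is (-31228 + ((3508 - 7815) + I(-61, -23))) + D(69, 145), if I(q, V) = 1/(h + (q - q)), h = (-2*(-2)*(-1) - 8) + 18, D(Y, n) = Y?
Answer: -212795/6 ≈ -35466.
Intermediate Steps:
h = 6 (h = (4*(-1) - 8) + 18 = (-4 - 8) + 18 = -12 + 18 = 6)
I(q, V) = 1/6 (I(q, V) = 1/(6 + (q - q)) = 1/(6 + 0) = 1/6)
(-31228 + ((3508 - 7815) + I(-61, -23))) + D(69, 145) = (-31228 + ((3508 - 7815) + 1/6)) + 69 = (-31228 + (-4307 + 1/6)) + 69 = (-31228 - 25841/6) + 69 = -213209/6 + 69 = -212795/6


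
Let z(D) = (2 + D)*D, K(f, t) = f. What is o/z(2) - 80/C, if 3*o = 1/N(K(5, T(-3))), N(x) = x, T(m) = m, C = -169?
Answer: 9769/20280 ≈ 0.48171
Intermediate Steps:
z(D) = D*(2 + D)
o = 1/15 (o = (⅓)/5 = (⅓)*(⅕) = 1/15 ≈ 0.066667)
o/z(2) - 80/C = 1/(15*((2*(2 + 2)))) - 80/(-169) = 1/(15*((2*4))) - 80*(-1/169) = (1/15)/8 + 80/169 = (1/15)*(⅛) + 80/169 = 1/120 + 80/169 = 9769/20280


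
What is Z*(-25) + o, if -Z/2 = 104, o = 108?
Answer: 5308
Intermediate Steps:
Z = -208 (Z = -2*104 = -208)
Z*(-25) + o = -208*(-25) + 108 = 5200 + 108 = 5308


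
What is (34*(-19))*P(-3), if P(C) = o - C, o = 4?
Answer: -4522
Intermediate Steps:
P(C) = 4 - C
(34*(-19))*P(-3) = (34*(-19))*(4 - 1*(-3)) = -646*(4 + 3) = -646*7 = -4522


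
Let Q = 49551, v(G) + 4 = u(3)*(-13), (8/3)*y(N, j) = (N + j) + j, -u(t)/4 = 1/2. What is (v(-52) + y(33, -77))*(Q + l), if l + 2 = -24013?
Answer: -596904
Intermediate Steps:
u(t) = -2 (u(t) = -4/2 = -4*1/2 = -2)
y(N, j) = 3*j/4 + 3*N/8 (y(N, j) = 3*((N + j) + j)/8 = 3*(N + 2*j)/8 = 3*j/4 + 3*N/8)
v(G) = 22 (v(G) = -4 - 2*(-13) = -4 + 26 = 22)
l = -24015 (l = -2 - 24013 = -24015)
(v(-52) + y(33, -77))*(Q + l) = (22 + ((3/4)*(-77) + (3/8)*33))*(49551 - 24015) = (22 + (-231/4 + 99/8))*25536 = (22 - 363/8)*25536 = -187/8*25536 = -596904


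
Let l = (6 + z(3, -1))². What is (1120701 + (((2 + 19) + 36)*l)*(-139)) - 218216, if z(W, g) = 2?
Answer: 395413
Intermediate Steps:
l = 64 (l = (6 + 2)² = 8² = 64)
(1120701 + (((2 + 19) + 36)*l)*(-139)) - 218216 = (1120701 + (((2 + 19) + 36)*64)*(-139)) - 218216 = (1120701 + ((21 + 36)*64)*(-139)) - 218216 = (1120701 + (57*64)*(-139)) - 218216 = (1120701 + 3648*(-139)) - 218216 = (1120701 - 507072) - 218216 = 613629 - 218216 = 395413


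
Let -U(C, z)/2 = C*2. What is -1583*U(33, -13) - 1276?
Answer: 207680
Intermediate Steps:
U(C, z) = -4*C (U(C, z) = -2*C*2 = -4*C)
-1583*U(33, -13) - 1276 = -(-6332)*33 - 1276 = -1583*(-132) - 1276 = 208956 - 1276 = 207680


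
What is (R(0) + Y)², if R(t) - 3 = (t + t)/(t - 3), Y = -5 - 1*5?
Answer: 49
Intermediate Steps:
Y = -10 (Y = -5 - 5 = -10)
R(t) = 3 + 2*t/(-3 + t) (R(t) = 3 + (t + t)/(t - 3) = 3 + (2*t)/(-3 + t) = 3 + 2*t/(-3 + t))
(R(0) + Y)² = ((-9 + 5*0)/(-3 + 0) - 10)² = ((-9 + 0)/(-3) - 10)² = (-⅓*(-9) - 10)² = (3 - 10)² = (-7)² = 49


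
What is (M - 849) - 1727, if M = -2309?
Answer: -4885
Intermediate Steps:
(M - 849) - 1727 = (-2309 - 849) - 1727 = -3158 - 1727 = -4885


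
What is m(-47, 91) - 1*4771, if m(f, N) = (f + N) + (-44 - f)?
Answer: -4724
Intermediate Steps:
m(f, N) = -44 + N (m(f, N) = (N + f) + (-44 - f) = -44 + N)
m(-47, 91) - 1*4771 = (-44 + 91) - 1*4771 = 47 - 4771 = -4724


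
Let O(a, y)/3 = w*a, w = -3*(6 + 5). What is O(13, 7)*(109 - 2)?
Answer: -137709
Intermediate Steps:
w = -33 (w = -3*11 = -33)
O(a, y) = -99*a (O(a, y) = 3*(-33*a) = -99*a)
O(13, 7)*(109 - 2) = (-99*13)*(109 - 2) = -1287*107 = -137709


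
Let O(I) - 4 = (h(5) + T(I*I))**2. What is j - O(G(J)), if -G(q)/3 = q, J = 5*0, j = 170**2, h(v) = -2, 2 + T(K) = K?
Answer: 28880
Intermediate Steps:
T(K) = -2 + K
j = 28900
J = 0
G(q) = -3*q
O(I) = 4 + (-4 + I**2)**2 (O(I) = 4 + (-2 + (-2 + I*I))**2 = 4 + (-2 + (-2 + I**2))**2 = 4 + (-4 + I**2)**2)
j - O(G(J)) = 28900 - (4 + (-4 + (-3*0)**2)**2) = 28900 - (4 + (-4 + 0**2)**2) = 28900 - (4 + (-4 + 0)**2) = 28900 - (4 + (-4)**2) = 28900 - (4 + 16) = 28900 - 1*20 = 28900 - 20 = 28880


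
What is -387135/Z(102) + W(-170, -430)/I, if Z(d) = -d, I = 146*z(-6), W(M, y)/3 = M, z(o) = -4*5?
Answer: 18841437/4964 ≈ 3795.6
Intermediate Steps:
z(o) = -20
W(M, y) = 3*M
I = -2920 (I = 146*(-20) = -2920)
-387135/Z(102) + W(-170, -430)/I = -387135/((-1*102)) + (3*(-170))/(-2920) = -387135/(-102) - 510*(-1/2920) = -387135*(-1/102) + 51/292 = 129045/34 + 51/292 = 18841437/4964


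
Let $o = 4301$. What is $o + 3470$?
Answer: $7771$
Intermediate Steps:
$o + 3470 = 4301 + 3470 = 7771$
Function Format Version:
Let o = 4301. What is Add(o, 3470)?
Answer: 7771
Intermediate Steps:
Add(o, 3470) = Add(4301, 3470) = 7771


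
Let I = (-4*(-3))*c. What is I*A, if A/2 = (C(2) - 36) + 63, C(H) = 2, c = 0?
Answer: 0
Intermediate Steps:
I = 0 (I = -4*(-3)*0 = 12*0 = 0)
A = 58 (A = 2*((2 - 36) + 63) = 2*(-34 + 63) = 2*29 = 58)
I*A = 0*58 = 0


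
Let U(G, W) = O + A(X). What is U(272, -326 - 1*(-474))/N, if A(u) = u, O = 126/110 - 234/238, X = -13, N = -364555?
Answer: 84023/2386012475 ≈ 3.5215e-5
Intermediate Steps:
O = 1062/6545 (O = 126*(1/110) - 234*1/238 = 63/55 - 117/119 = 1062/6545 ≈ 0.16226)
U(G, W) = -84023/6545 (U(G, W) = 1062/6545 - 13 = -84023/6545)
U(272, -326 - 1*(-474))/N = -84023/6545/(-364555) = -84023/6545*(-1/364555) = 84023/2386012475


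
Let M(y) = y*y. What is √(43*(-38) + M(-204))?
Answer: √39982 ≈ 199.96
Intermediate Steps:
M(y) = y²
√(43*(-38) + M(-204)) = √(43*(-38) + (-204)²) = √(-1634 + 41616) = √39982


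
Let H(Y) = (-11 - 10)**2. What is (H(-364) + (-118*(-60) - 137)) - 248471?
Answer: -241087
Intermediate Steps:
H(Y) = 441 (H(Y) = (-21)**2 = 441)
(H(-364) + (-118*(-60) - 137)) - 248471 = (441 + (-118*(-60) - 137)) - 248471 = (441 + (7080 - 137)) - 248471 = (441 + 6943) - 248471 = 7384 - 248471 = -241087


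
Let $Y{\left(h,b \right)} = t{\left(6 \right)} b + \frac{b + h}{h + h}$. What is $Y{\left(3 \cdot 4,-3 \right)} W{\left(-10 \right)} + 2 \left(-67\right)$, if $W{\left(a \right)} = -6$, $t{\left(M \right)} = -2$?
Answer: $- \frac{689}{4} \approx -172.25$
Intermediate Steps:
$Y{\left(h,b \right)} = - 2 b + \frac{b + h}{2 h}$ ($Y{\left(h,b \right)} = - 2 b + \frac{b + h}{h + h} = - 2 b + \frac{b + h}{2 h}$)
$Y{\left(3 \cdot 4,-3 \right)} W{\left(-10 \right)} + 2 \left(-67\right) = \frac{-3 + 3 \cdot 4 \left(1 - -12\right)}{2 \cdot 3 \cdot 4} \left(-6\right) + 2 \left(-67\right) = \frac{-3 + 12 \left(1 + 12\right)}{2 \cdot 12} \left(-6\right) - 134 = \frac{1}{2} \cdot \frac{1}{12} \left(-3 + 12 \cdot 13\right) \left(-6\right) - 134 = \frac{1}{2} \cdot \frac{1}{12} \left(-3 + 156\right) \left(-6\right) - 134 = \frac{1}{2} \cdot \frac{1}{12} \cdot 153 \left(-6\right) - 134 = \frac{51}{8} \left(-6\right) - 134 = - \frac{153}{4} - 134 = - \frac{689}{4}$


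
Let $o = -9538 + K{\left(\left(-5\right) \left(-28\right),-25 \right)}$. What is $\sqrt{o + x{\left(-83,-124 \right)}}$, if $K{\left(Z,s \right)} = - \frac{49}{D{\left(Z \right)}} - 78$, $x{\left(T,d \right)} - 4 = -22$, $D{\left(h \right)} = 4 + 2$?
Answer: $\frac{i \sqrt{347118}}{6} \approx 98.195 i$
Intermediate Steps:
$D{\left(h \right)} = 6$
$x{\left(T,d \right)} = -18$ ($x{\left(T,d \right)} = 4 - 22 = -18$)
$K{\left(Z,s \right)} = - \frac{517}{6}$ ($K{\left(Z,s \right)} = - \frac{49}{6} - 78 = - \frac{517}{6}$)
$o = - \frac{57745}{6}$ ($o = -9538 - \frac{517}{6} = - \frac{57745}{6} \approx -9624.2$)
$\sqrt{o + x{\left(-83,-124 \right)}} = \sqrt{- \frac{57745}{6} - 18} = \sqrt{- \frac{57853}{6}} = \frac{i \sqrt{347118}}{6}$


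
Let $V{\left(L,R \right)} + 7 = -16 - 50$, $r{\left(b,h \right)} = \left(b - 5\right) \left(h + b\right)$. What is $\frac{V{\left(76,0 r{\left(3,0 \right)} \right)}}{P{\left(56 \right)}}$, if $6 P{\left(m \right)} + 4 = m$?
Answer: $- \frac{219}{26} \approx -8.4231$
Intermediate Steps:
$r{\left(b,h \right)} = \left(-5 + b\right) \left(b + h\right)$
$P{\left(m \right)} = - \frac{2}{3} + \frac{m}{6}$
$V{\left(L,R \right)} = -73$ ($V{\left(L,R \right)} = -7 - 66 = -73$)
$\frac{V{\left(76,0 r{\left(3,0 \right)} \right)}}{P{\left(56 \right)}} = - \frac{73}{- \frac{2}{3} + \frac{1}{6} \cdot 56} = - \frac{73}{- \frac{2}{3} + \frac{28}{3}} = - \frac{73}{\frac{26}{3}} = \left(-73\right) \frac{3}{26} = - \frac{219}{26}$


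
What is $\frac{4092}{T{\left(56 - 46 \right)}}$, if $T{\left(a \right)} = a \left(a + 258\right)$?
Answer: $\frac{1023}{670} \approx 1.5269$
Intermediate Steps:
$T{\left(a \right)} = a \left(258 + a\right)$
$\frac{4092}{T{\left(56 - 46 \right)}} = \frac{4092}{\left(56 - 46\right) \left(258 + \left(56 - 46\right)\right)} = \frac{4092}{10 \left(258 + 10\right)} = \frac{4092}{10 \cdot 268} = \frac{4092}{2680} = 4092 \cdot \frac{1}{2680} = \frac{1023}{670}$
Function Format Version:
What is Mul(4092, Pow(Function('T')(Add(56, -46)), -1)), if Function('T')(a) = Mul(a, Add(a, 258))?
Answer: Rational(1023, 670) ≈ 1.5269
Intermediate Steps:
Function('T')(a) = Mul(a, Add(258, a))
Mul(4092, Pow(Function('T')(Add(56, -46)), -1)) = Mul(4092, Pow(Mul(Add(56, -46), Add(258, Add(56, -46))), -1)) = Mul(4092, Pow(Mul(10, Add(258, 10)), -1)) = Mul(4092, Pow(Mul(10, 268), -1)) = Mul(4092, Pow(2680, -1)) = Mul(4092, Rational(1, 2680)) = Rational(1023, 670)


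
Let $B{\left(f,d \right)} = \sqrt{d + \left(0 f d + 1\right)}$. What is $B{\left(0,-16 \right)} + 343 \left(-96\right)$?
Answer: $-32928 + i \sqrt{15} \approx -32928.0 + 3.873 i$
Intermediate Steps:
$B{\left(f,d \right)} = \sqrt{1 + d}$ ($B{\left(f,d \right)} = \sqrt{d + \left(0 d + 1\right)} = \sqrt{d + \left(0 + 1\right)} = \sqrt{d + 1} = \sqrt{1 + d}$)
$B{\left(0,-16 \right)} + 343 \left(-96\right) = \sqrt{1 - 16} + 343 \left(-96\right) = \sqrt{-15} - 32928 = i \sqrt{15} - 32928 = -32928 + i \sqrt{15}$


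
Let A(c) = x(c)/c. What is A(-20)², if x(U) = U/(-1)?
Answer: 1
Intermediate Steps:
x(U) = -U (x(U) = U*(-1) = -U)
A(c) = -1 (A(c) = (-c)/c = -1)
A(-20)² = (-1)² = 1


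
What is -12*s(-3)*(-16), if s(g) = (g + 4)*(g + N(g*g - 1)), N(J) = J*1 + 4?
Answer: 1728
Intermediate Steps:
N(J) = 4 + J (N(J) = J + 4 = 4 + J)
s(g) = (4 + g)*(3 + g + g**2) (s(g) = (g + 4)*(g + (4 + (g*g - 1))) = (4 + g)*(g + (4 + (g**2 - 1))) = (4 + g)*(g + (4 + (-1 + g**2))) = (4 + g)*(g + (3 + g**2)) = (4 + g)*(3 + g + g**2))
-12*s(-3)*(-16) = -12*(12 + (-3)**3 + 5*(-3)**2 + 7*(-3))*(-16) = -12*(12 - 27 + 5*9 - 21)*(-16) = -12*(12 - 27 + 45 - 21)*(-16) = -12*9*(-16) = -108*(-16) = 1728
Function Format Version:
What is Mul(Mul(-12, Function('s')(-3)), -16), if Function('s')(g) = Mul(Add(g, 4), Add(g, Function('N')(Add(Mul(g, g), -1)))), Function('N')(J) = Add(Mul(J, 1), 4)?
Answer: 1728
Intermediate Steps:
Function('N')(J) = Add(4, J) (Function('N')(J) = Add(J, 4) = Add(4, J))
Function('s')(g) = Mul(Add(4, g), Add(3, g, Pow(g, 2))) (Function('s')(g) = Mul(Add(g, 4), Add(g, Add(4, Add(Mul(g, g), -1)))) = Mul(Add(4, g), Add(g, Add(4, Add(Pow(g, 2), -1)))) = Mul(Add(4, g), Add(g, Add(4, Add(-1, Pow(g, 2))))) = Mul(Add(4, g), Add(g, Add(3, Pow(g, 2)))) = Mul(Add(4, g), Add(3, g, Pow(g, 2))))
Mul(Mul(-12, Function('s')(-3)), -16) = Mul(Mul(-12, Add(12, Pow(-3, 3), Mul(5, Pow(-3, 2)), Mul(7, -3))), -16) = Mul(Mul(-12, Add(12, -27, Mul(5, 9), -21)), -16) = Mul(Mul(-12, Add(12, -27, 45, -21)), -16) = Mul(Mul(-12, 9), -16) = Mul(-108, -16) = 1728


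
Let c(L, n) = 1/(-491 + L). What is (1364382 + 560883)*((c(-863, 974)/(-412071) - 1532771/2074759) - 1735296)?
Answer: -1289143860698680786838556905/385866537837902 ≈ -3.3409e+12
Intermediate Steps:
(1364382 + 560883)*((c(-863, 974)/(-412071) - 1532771/2074759) - 1735296) = (1364382 + 560883)*((1/(-491 - 863*(-412071)) - 1532771/2074759) - 1735296) = 1925265*((-1/412071/(-1354) - 1532771*1/2074759) - 1735296) = 1925265*((-1/1354*(-1/412071) - 1532771/2074759) - 1735296) = 1925265*((1/557944134 - 1532771/2074759) - 1735296) = 1925265*(-855200586140555/1157599613513706 - 1735296) = 1925265*(-2008778834132466107531/1157599613513706) = -1289143860698680786838556905/385866537837902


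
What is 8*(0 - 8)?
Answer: -64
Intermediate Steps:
8*(0 - 8) = 8*(-8) = -64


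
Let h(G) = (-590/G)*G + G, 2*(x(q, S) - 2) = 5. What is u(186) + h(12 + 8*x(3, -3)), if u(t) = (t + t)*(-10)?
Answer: -4262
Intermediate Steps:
x(q, S) = 9/2 (x(q, S) = 2 + (½)*5 = 2 + 5/2 = 9/2)
u(t) = -20*t (u(t) = (2*t)*(-10) = -20*t)
h(G) = -590 + G
u(186) + h(12 + 8*x(3, -3)) = -20*186 + (-590 + (12 + 8*(9/2))) = -3720 + (-590 + (12 + 36)) = -3720 + (-590 + 48) = -3720 - 542 = -4262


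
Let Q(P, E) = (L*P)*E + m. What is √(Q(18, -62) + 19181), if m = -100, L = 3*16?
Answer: I*√34487 ≈ 185.71*I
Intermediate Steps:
L = 48
Q(P, E) = -100 + 48*E*P (Q(P, E) = (48*P)*E - 100 = 48*E*P - 100 = -100 + 48*E*P)
√(Q(18, -62) + 19181) = √((-100 + 48*(-62)*18) + 19181) = √((-100 - 53568) + 19181) = √(-53668 + 19181) = √(-34487) = I*√34487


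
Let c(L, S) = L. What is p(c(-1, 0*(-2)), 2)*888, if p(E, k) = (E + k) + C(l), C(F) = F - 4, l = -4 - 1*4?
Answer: -9768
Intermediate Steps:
l = -8 (l = -4 - 4 = -8)
C(F) = -4 + F
p(E, k) = -12 + E + k (p(E, k) = (E + k) + (-4 - 8) = (E + k) - 12 = -12 + E + k)
p(c(-1, 0*(-2)), 2)*888 = (-12 - 1 + 2)*888 = -11*888 = -9768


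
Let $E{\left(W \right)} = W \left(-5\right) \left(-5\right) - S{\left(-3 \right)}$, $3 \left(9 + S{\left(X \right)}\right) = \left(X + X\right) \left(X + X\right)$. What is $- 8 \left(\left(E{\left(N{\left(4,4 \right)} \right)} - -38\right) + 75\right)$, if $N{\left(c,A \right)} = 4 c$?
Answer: $-4080$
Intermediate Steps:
$S{\left(X \right)} = -9 + \frac{4 X^{2}}{3}$ ($S{\left(X \right)} = -9 + \frac{\left(X + X\right) \left(X + X\right)}{3} = -9 + \frac{2 X 2 X}{3} = -9 + \frac{4 X^{2}}{3}$)
$E{\left(W \right)} = -3 + 25 W$ ($E{\left(W \right)} = W \left(-5\right) \left(-5\right) - \left(-9 + \frac{4 \left(-3\right)^{2}}{3}\right) = - 5 W \left(-5\right) - \left(-9 + \frac{4}{3} \cdot 9\right) = 25 W - \left(-9 + 12\right) = 25 W - 3 = -3 + 25 W$)
$- 8 \left(\left(E{\left(N{\left(4,4 \right)} \right)} - -38\right) + 75\right) = - 8 \left(\left(\left(-3 + 25 \cdot 4 \cdot 4\right) - -38\right) + 75\right) = - 8 \left(\left(\left(-3 + 25 \cdot 16\right) + 38\right) + 75\right) = - 8 \left(\left(\left(-3 + 400\right) + 38\right) + 75\right) = - 8 \left(\left(397 + 38\right) + 75\right) = - 8 \left(435 + 75\right) = \left(-8\right) 510 = -4080$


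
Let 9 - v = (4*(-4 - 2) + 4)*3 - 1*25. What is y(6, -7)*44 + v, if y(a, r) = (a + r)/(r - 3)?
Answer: 492/5 ≈ 98.400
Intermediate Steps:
v = 94 (v = 9 - ((4*(-4 - 2) + 4)*3 - 1*25) = 9 - ((4*(-6) + 4)*3 - 25) = 9 - ((-24 + 4)*3 - 25) = 9 - (-20*3 - 25) = 9 - (-60 - 25) = 9 - 1*(-85) = 9 + 85 = 94)
y(a, r) = (a + r)/(-3 + r)
y(6, -7)*44 + v = ((6 - 7)/(-3 - 7))*44 + 94 = (-1/(-10))*44 + 94 = -⅒*(-1)*44 + 94 = (⅒)*44 + 94 = 22/5 + 94 = 492/5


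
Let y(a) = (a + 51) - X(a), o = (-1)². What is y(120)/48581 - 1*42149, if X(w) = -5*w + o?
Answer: -2047639799/48581 ≈ -42149.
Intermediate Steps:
o = 1
X(w) = 1 - 5*w (X(w) = -5*w + 1 = 1 - 5*w)
y(a) = 50 + 6*a (y(a) = (a + 51) - (1 - 5*a) = (51 + a) + (-1 + 5*a) = 50 + 6*a)
y(120)/48581 - 1*42149 = (50 + 6*120)/48581 - 1*42149 = (50 + 720)*(1/48581) - 42149 = 770*(1/48581) - 42149 = 770/48581 - 42149 = -2047639799/48581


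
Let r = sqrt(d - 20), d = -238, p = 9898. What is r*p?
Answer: 9898*I*sqrt(258) ≈ 1.5899e+5*I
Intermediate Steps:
r = I*sqrt(258) (r = sqrt(-238 - 20) = sqrt(-258) = I*sqrt(258) ≈ 16.062*I)
r*p = (I*sqrt(258))*9898 = 9898*I*sqrt(258)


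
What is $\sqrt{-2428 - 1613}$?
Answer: $3 i \sqrt{449} \approx 63.569 i$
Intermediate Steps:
$\sqrt{-2428 - 1613} = \sqrt{-4041} = 3 i \sqrt{449}$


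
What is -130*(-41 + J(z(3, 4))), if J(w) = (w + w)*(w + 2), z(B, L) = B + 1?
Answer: -910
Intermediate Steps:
z(B, L) = 1 + B
J(w) = 2*w*(2 + w) (J(w) = (2*w)*(2 + w) = 2*w*(2 + w))
-130*(-41 + J(z(3, 4))) = -130*(-41 + 2*(1 + 3)*(2 + (1 + 3))) = -130*(-41 + 2*4*(2 + 4)) = -130*(-41 + 2*4*6) = -130*(-41 + 48) = -130*7 = -910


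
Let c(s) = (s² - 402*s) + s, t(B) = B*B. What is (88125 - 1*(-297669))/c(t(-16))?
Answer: -192897/18560 ≈ -10.393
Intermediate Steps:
t(B) = B²
c(s) = s² - 401*s
(88125 - 1*(-297669))/c(t(-16)) = (88125 - 1*(-297669))/(((-16)²*(-401 + (-16)²))) = (88125 + 297669)/((256*(-401 + 256))) = 385794/((256*(-145))) = 385794/(-37120) = 385794*(-1/37120) = -192897/18560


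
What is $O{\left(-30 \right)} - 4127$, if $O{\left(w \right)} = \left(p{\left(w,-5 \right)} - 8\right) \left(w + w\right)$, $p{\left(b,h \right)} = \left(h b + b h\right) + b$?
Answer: $-19847$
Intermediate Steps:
$p{\left(b,h \right)} = b + 2 b h$ ($p{\left(b,h \right)} = \left(b h + b h\right) + b = 2 b h + b = b + 2 b h$)
$O{\left(w \right)} = 2 w \left(-8 - 9 w\right)$ ($O{\left(w \right)} = \left(w \left(1 + 2 \left(-5\right)\right) - 8\right) \left(w + w\right) = \left(w \left(1 - 10\right) - 8\right) 2 w = \left(w \left(-9\right) - 8\right) 2 w = \left(- 9 w - 8\right) 2 w = \left(-8 - 9 w\right) 2 w = 2 w \left(-8 - 9 w\right)$)
$O{\left(-30 \right)} - 4127 = \left(-2\right) \left(-30\right) \left(8 + 9 \left(-30\right)\right) - 4127 = \left(-2\right) \left(-30\right) \left(8 - 270\right) - 4127 = \left(-2\right) \left(-30\right) \left(-262\right) - 4127 = -15720 - 4127 = -19847$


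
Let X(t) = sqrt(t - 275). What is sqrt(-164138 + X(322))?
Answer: sqrt(-164138 + sqrt(47)) ≈ 405.13*I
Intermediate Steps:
X(t) = sqrt(-275 + t)
sqrt(-164138 + X(322)) = sqrt(-164138 + sqrt(-275 + 322)) = sqrt(-164138 + sqrt(47))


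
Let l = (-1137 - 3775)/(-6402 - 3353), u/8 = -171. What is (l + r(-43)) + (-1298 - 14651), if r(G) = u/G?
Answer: -6676491229/419465 ≈ -15917.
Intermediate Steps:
u = -1368 (u = 8*(-171) = -1368)
l = 4912/9755 (l = -4912/(-9755) = -4912*(-1/9755) = 4912/9755 ≈ 0.50354)
r(G) = -1368/G
(l + r(-43)) + (-1298 - 14651) = (4912/9755 - 1368/(-43)) + (-1298 - 14651) = (4912/9755 - 1368*(-1/43)) - 15949 = (4912/9755 + 1368/43) - 15949 = 13556056/419465 - 15949 = -6676491229/419465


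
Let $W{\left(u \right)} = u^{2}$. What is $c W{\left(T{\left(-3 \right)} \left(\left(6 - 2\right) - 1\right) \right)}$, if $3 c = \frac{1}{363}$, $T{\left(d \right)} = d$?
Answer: $\frac{9}{121} \approx 0.07438$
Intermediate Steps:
$c = \frac{1}{1089}$ ($c = \frac{1}{3 \cdot 363} = \frac{1}{3} \cdot \frac{1}{363} = \frac{1}{1089} \approx 0.00091827$)
$c W{\left(T{\left(-3 \right)} \left(\left(6 - 2\right) - 1\right) \right)} = \frac{\left(- 3 \left(\left(6 - 2\right) - 1\right)\right)^{2}}{1089} = \frac{\left(- 3 \left(4 - 1\right)\right)^{2}}{1089} = \frac{\left(\left(-3\right) 3\right)^{2}}{1089} = \frac{\left(-9\right)^{2}}{1089} = \frac{1}{1089} \cdot 81 = \frac{9}{121}$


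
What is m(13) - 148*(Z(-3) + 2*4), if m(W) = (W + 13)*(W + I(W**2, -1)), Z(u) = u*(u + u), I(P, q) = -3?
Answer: -3588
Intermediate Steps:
Z(u) = 2*u**2 (Z(u) = u*(2*u) = 2*u**2)
m(W) = (-3 + W)*(13 + W) (m(W) = (W + 13)*(W - 3) = (13 + W)*(-3 + W) = (-3 + W)*(13 + W))
m(13) - 148*(Z(-3) + 2*4) = (-39 + 13**2 + 10*13) - 148*(2*(-3)**2 + 2*4) = (-39 + 169 + 130) - 148*(2*9 + 8) = 260 - 148*(18 + 8) = 260 - 148*26 = 260 - 3848 = -3588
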